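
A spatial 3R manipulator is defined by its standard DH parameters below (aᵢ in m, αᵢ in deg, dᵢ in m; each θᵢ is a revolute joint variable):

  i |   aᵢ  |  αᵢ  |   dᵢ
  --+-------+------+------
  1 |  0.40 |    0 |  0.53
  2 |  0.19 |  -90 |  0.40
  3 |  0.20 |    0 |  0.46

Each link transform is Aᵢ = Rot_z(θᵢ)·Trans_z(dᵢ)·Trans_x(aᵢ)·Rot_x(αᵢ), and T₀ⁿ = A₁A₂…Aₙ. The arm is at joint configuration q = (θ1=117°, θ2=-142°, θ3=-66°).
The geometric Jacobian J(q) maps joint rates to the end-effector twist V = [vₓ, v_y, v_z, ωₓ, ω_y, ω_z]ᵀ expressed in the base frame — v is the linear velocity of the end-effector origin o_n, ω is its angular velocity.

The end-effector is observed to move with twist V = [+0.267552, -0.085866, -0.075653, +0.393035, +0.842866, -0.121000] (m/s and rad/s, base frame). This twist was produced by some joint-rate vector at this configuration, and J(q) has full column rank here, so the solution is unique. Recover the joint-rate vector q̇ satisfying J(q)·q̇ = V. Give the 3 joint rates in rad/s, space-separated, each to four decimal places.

-0.2160 0.0950 0.9300

o_n = [0.2587, 0.6586, 1.1127]
J₁: ẑ×o_n = [-0.6586, 0.2587, 0.0000], ω = ẑ
J2: z=[0.0000, 0.0000, 1.0000] o=[-0.1816, 0.3564, 0.5300] → [-0.3022, 0.4403, 0.0000, 0.0000, 0.0000, 1.0000]
J3: z=[0.4226, 0.9063, 0.0000] o=[-0.0094, 0.2761, 0.9300] → [0.1656, -0.0772, -0.0813, 0.4226, 0.9063, 0.0000]
q̇ = J⁺·V = [-0.2160, 0.0950, 0.9300]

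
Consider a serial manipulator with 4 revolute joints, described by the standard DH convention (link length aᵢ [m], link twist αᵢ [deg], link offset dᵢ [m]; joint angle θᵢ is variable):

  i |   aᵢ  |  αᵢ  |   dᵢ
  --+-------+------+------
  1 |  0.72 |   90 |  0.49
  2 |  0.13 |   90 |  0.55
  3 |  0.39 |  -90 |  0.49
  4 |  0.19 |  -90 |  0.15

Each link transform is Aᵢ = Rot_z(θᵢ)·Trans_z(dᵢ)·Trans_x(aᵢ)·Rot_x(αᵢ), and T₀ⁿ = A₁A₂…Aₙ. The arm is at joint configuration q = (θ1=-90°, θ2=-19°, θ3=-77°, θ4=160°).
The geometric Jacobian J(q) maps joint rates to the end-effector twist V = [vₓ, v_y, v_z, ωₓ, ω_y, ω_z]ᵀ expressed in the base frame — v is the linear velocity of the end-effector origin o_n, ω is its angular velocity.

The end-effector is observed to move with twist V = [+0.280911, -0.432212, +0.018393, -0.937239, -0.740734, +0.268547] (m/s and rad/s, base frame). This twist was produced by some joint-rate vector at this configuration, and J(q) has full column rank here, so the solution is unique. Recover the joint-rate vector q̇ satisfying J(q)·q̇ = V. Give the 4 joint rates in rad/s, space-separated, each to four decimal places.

0.3290 0.7710 -0.1840 0.7390

o_n = [-0.3777, -0.8877, -0.0173]
J₁: ẑ×o_n = [0.8877, -0.3777, 0.0000], ω = ẑ
J2: z=[-1.0000, -0.0000, 0.0000] o=[0.0000, -0.7200, 0.4900] → [0.0000, -0.5073, 0.1677, -1.0000, -0.0000, 0.0000]
J3: z=[-0.0000, 0.3256, -0.9455] o=[-0.5500, -0.8429, 0.4477] → [-0.1937, -0.1629, -0.0561, -0.0000, 0.3256, -0.9455]
J4: z=[-0.2250, -0.9213, -0.3172] o=[-0.1700, -0.7663, -0.0442] → [-0.0633, 0.0719, -0.1641, -0.2250, -0.9213, -0.3172]
q̇ = J⁺·V = [0.3290, 0.7710, -0.1840, 0.7390]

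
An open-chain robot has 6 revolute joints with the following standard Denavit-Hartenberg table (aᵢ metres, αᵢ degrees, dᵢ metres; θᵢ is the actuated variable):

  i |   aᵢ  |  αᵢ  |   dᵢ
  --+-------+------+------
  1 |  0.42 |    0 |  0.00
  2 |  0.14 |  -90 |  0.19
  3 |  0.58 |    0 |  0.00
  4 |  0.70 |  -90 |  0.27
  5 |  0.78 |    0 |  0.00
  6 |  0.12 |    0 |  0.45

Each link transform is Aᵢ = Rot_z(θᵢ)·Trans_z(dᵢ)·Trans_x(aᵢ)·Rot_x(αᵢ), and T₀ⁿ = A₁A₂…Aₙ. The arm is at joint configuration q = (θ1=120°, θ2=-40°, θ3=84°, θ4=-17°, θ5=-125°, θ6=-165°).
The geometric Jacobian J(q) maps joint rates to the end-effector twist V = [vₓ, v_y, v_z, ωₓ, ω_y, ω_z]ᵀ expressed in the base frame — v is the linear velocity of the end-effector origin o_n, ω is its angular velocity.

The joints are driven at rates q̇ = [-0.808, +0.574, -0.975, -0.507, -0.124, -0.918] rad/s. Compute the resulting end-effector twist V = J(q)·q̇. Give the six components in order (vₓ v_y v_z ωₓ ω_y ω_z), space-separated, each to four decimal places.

o_n = [-1.0112, 0.4046, -0.8330]
J₁: ẑ×o_n = [-0.4046, -1.0112, 0.0000], ω = ẑ
J2: z=[0.0000, 0.0000, 1.0000] o=[-0.2100, 0.3637, 0.0000] → [-0.0409, -0.8012, 0.0000, 0.0000, 0.0000, 1.0000]
J3: z=[-0.9848, 0.1736, 0.0000] o=[-0.1857, 0.5016, 0.1900] → [-0.1776, -1.0074, 0.2389, -0.9848, 0.1736, 0.0000]
J4: z=[-0.9848, 0.1736, 0.0000] o=[-0.1752, 0.5613, -0.3868] → [-0.0775, -0.4394, 0.2995, -0.9848, 0.1736, 0.0000]
J5: z=[-0.1598, -0.9065, -0.3907] o=[-0.3936, 0.8776, -1.0312] → [-0.3645, 0.2730, -0.4843, -0.1598, -0.9065, -0.3907]
J6: z=[-0.1598, -0.9065, -0.3907] o=[-1.0532, 0.8163, -0.6194] → [0.0328, -0.0505, 0.1038, -0.1598, -0.9065, -0.3907]
V = J·q̇ = [0.5310, 1.5747, -0.4200, 1.6260, 0.6872, 0.1731]

0.5310 1.5747 -0.4200 1.6260 0.6872 0.1731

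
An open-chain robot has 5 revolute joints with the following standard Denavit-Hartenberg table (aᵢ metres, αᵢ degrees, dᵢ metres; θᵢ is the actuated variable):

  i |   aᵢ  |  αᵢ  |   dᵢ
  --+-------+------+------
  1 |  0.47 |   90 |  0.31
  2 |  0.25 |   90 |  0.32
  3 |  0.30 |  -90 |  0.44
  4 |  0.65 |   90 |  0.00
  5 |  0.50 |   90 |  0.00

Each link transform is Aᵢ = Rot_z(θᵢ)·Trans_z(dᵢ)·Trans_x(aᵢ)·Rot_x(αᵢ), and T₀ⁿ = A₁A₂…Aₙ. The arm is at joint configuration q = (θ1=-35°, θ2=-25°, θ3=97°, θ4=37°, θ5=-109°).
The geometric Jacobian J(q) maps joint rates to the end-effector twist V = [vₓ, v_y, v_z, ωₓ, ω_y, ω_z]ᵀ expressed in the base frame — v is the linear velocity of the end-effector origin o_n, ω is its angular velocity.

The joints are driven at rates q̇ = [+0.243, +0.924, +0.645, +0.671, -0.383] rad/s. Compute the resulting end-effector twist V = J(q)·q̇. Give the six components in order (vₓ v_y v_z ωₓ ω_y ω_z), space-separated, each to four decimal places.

o_n = [0.1969, -1.4338, -0.0915]
J₁: ẑ×o_n = [1.4338, 0.1969, -0.0000], ω = ẑ
J2: z=[-0.5736, -0.8192, 0.0000] o=[0.3850, -0.2696, 0.3100] → [0.3289, -0.2303, 0.5137, -0.5736, -0.8192, 0.0000]
J3: z=[-0.3462, 0.2424, -0.9063] o=[0.3871, -0.6617, 0.2043] → [-0.7715, 0.0699, 0.3134, -0.3462, 0.2424, -0.9063]
J4: z=[-0.6670, 0.6158, 0.4195] o=[0.0368, -0.7799, -0.1790] → [0.3282, 0.1255, 0.3375, -0.6670, 0.6158, 0.4195]
J5: z=[-0.6735, -0.2576, -0.6928] o=[-0.1703, -1.2639, 0.2023] → [-0.0420, -0.4523, 0.2090, -0.6735, -0.2576, -0.6928]
V = J·q̇ = [0.3910, 0.1376, 0.8232, -0.9428, -0.0887, 0.2052]

0.3910 0.1376 0.8232 -0.9428 -0.0887 0.2052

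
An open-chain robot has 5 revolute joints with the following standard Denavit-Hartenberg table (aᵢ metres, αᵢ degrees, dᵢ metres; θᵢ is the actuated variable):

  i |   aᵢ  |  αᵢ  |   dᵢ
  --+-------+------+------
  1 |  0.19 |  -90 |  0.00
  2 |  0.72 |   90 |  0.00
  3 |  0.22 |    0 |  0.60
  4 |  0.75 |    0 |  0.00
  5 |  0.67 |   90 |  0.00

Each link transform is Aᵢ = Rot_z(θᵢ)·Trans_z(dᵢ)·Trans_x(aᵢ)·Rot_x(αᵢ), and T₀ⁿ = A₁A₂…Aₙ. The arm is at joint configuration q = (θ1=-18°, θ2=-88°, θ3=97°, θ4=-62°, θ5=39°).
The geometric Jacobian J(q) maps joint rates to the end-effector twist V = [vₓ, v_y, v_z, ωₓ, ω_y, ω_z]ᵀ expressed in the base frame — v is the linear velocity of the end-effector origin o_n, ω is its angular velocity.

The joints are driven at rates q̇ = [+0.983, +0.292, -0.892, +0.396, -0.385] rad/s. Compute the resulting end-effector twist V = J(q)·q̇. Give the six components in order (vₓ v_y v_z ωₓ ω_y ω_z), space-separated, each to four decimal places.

o_n = [0.0594, 1.3398, 1.5123]
J₁: ẑ×o_n = [-1.3398, 0.0594, 0.0000], ω = ẑ
J2: z=[0.3090, 0.9511, 0.0000] o=[0.1807, -0.0587, 0.0000] → [1.4382, -0.4673, 0.5476, 0.3090, 0.9511, 0.0000]
J3: z=[-0.9505, 0.3088, 0.0349] o=[0.2046, -0.0665, 0.7196] → [0.1957, 0.7484, -1.2918, -0.9505, 0.3088, 0.0349]
J4: z=[-0.9505, 0.3088, 0.0349] o=[-0.2991, 0.3268, 0.7137] → [0.2113, 0.7715, -1.0736, -0.9505, 0.3088, 0.0349]
J5: z=[-0.9505, 0.3088, 0.0349] o=[-0.1458, 0.7293, 1.3277] → [0.0357, 0.1826, -0.6437, -0.9505, 0.3088, 0.0349]
V = J·q̇ = [-1.0017, -0.5104, 1.1348, 0.9276, 0.0056, 0.9523]

-1.0017 -0.5104 1.1348 0.9276 0.0056 0.9523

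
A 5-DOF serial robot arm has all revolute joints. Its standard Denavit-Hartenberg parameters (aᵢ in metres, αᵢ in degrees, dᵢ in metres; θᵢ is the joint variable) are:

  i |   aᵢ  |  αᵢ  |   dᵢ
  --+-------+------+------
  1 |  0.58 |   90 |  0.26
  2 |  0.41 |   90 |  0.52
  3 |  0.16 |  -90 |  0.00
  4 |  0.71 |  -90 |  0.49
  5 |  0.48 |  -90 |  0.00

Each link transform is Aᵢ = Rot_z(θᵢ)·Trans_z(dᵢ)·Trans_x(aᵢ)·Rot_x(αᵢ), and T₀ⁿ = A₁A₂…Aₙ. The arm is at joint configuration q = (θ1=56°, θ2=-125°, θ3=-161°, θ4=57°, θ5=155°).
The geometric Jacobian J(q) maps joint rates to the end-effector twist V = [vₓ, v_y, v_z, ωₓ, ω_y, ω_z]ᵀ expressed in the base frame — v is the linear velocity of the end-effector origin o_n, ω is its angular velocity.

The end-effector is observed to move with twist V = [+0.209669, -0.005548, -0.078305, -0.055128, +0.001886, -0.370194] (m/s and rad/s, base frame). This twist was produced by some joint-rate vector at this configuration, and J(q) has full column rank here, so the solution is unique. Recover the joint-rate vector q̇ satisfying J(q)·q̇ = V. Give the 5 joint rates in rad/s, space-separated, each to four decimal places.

-0.1940 0.4160 -0.0760 0.4900 0.0020

o_n = [0.4848, 0.4547, -0.0448]
J₁: ẑ×o_n = [-0.4547, 0.4848, 0.0000], ω = ẑ
J2: z=[0.8290, -0.5592, 0.0000] o=[0.3243, 0.4808, 0.2600] → [0.1704, 0.2527, 0.0681, 0.8290, -0.5592, 0.0000]
J3: z=[-0.4581, -0.6791, 0.5736] o=[0.6239, -0.0049, -0.0759] → [-0.2847, -0.0656, -0.3050, -0.4581, -0.6791, 0.5736]
J4: z=[-0.8883, 0.3739, -0.2667] o=[0.6293, 0.0962, 0.0481] → [0.0609, -0.0440, -0.2645, -0.8883, 0.3739, -0.2667]
J5: z=[0.2215, -0.1599, -0.9620] o=[0.4797, 0.9280, -0.1246] → [-0.4680, -0.0227, -0.1040, 0.2215, -0.1599, -0.9620]
q̇ = J⁺·V = [-0.1940, 0.4160, -0.0760, 0.4900, 0.0020]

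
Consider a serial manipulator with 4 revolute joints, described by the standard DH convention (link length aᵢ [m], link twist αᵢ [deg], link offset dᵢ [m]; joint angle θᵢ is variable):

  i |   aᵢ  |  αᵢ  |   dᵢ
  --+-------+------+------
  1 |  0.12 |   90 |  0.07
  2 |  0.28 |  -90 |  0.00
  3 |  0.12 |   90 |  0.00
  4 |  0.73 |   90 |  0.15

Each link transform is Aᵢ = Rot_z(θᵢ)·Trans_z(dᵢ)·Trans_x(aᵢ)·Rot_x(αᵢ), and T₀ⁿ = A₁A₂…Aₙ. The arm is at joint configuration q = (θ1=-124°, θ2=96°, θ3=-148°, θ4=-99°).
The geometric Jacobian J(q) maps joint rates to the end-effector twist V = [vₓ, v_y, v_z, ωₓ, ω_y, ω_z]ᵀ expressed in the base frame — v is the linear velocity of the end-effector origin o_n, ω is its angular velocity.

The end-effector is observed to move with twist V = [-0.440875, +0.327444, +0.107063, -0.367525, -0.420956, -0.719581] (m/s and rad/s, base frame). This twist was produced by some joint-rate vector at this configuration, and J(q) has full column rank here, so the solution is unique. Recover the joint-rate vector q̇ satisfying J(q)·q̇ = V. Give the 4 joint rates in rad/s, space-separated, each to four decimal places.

o_n = [-0.3537, -0.7464, 0.3399]
J₁: ẑ×o_n = [0.7464, -0.3537, 0.0000], ω = ẑ
J2: z=[-0.8290, 0.5592, 0.0000] o=[-0.0671, -0.0995, 0.0700] → [0.1509, 0.2237, 0.6966, -0.8290, 0.5592, 0.0000]
J3: z=[0.5561, 0.8245, -0.1045] o=[-0.0507, -0.0752, 0.3485] → [-0.0772, 0.0364, -0.1235, 0.5561, 0.8245, -0.1045]
J4: z=[0.6721, -0.5201, -0.5270] o=[-0.1094, -0.0485, 0.2473] → [-0.4160, 0.0665, -0.5962, 0.6721, -0.5201, -0.5270]
q̇ = J⁺·V = [-0.3420, 0.7630, -0.5120, 0.8180]

-0.3420 0.7630 -0.5120 0.8180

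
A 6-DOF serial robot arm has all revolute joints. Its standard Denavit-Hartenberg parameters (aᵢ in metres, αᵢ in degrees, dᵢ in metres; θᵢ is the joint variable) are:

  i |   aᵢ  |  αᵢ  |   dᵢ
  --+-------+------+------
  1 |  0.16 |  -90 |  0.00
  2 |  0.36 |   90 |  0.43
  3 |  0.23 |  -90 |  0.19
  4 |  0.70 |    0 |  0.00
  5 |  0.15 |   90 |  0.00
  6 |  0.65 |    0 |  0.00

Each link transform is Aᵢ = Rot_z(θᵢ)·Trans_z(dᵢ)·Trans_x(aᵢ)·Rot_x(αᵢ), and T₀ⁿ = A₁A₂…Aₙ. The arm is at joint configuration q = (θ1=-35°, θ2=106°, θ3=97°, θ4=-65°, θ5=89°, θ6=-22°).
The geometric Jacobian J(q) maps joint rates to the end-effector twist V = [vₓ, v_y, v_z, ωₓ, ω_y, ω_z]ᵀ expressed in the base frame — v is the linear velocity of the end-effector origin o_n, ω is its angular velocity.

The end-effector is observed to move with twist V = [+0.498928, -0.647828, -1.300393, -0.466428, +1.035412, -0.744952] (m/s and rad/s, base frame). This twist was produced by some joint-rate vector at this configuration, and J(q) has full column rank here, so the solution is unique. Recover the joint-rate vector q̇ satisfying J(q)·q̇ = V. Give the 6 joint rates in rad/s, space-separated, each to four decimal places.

-0.8770 0.5890 -0.9170 0.4380 -0.5780 -0.0630

o_n = [1.3912, 1.0573, -0.5791]
J₁: ẑ×o_n = [-1.0573, 1.3912, 0.0000], ω = ẑ
J2: z=[0.5736, 0.8192, 0.0000] o=[0.1311, -0.0918, 0.0000] → [-0.4744, 0.3321, -0.3731, 0.5736, 0.8192, 0.0000]
J3: z=[0.7874, -0.5514, -0.2756] o=[0.2964, 0.3174, -0.3461] → [0.3324, -0.1183, 1.1863, 0.7874, -0.5514, -0.2756]
J4: z=[0.1542, -0.2568, 0.9541] o=[0.5833, 0.3952, -0.3715] → [-0.5785, 0.8028, 0.3095, 0.1542, -0.2568, 0.9541]
J5: z=[0.1542, -0.2568, 0.9541] o=[1.2594, 0.2802, -0.5117] → [-0.7241, 0.1361, 0.1537, 0.1542, -0.2568, 0.9541]
J6: z=[0.9621, -0.1808, -0.2042] o=[1.2931, 0.4226, -0.4788] → [0.1477, 0.0764, 0.6284, 0.9621, -0.1808, -0.2042]
q̇ = J⁺·V = [-0.8770, 0.5890, -0.9170, 0.4380, -0.5780, -0.0630]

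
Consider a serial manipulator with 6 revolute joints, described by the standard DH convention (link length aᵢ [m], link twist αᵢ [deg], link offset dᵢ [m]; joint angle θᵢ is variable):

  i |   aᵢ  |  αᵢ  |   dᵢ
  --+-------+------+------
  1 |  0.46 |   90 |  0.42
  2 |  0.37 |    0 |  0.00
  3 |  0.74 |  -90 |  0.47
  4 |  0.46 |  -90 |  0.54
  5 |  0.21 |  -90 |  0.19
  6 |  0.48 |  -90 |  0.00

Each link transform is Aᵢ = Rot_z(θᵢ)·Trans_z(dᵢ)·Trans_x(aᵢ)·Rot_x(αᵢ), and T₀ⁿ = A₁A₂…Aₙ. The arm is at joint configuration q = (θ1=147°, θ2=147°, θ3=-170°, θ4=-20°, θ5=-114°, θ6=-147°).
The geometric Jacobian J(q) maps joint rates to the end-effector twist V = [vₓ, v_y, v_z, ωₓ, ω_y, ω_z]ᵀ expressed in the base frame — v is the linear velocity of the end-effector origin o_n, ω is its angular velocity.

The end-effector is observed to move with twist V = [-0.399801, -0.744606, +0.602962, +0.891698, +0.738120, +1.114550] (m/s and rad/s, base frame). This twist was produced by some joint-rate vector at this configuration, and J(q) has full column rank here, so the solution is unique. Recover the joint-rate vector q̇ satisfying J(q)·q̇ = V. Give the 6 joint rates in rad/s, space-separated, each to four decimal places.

o_n = [-1.2006, 1.0538, 0.4095]
J₁: ẑ×o_n = [-1.0538, -1.2006, 0.0000], ω = ẑ
J2: z=[0.5446, 0.8387, 0.0000] o=[-0.3858, 0.2505, 0.4200] → [-0.0088, 0.0057, 1.1209, 0.5446, 0.8387, 0.0000]
J3: z=[0.5446, 0.8387, 0.0000] o=[-0.1255, 0.0815, 0.6215] → [-0.1778, 0.1155, 1.4312, 0.5446, 0.8387, 0.0000]
J4: z=[-0.3277, 0.2128, 0.9205] o=[-0.4408, 0.8467, 0.3324] → [-0.1743, -0.6741, 0.0938, -0.3277, 0.2128, 0.9205]
J5: z=[-0.7758, -0.6166, -0.1336] o=[-0.8658, 1.3103, 0.6606] → [0.1205, -0.1500, -0.0075, -0.7758, -0.6166, -0.1336]
J6: z=[-0.6258, 0.7790, 0.0390] o=[-1.0300, 1.1692, 0.8431] → [-0.3333, -0.2780, 0.2051, -0.6258, 0.7790, 0.0390]
q̇ = J⁺·V = [0.3690, 0.9340, -0.2970, 0.7350, -0.6480, -0.4520]

0.3690 0.9340 -0.2970 0.7350 -0.6480 -0.4520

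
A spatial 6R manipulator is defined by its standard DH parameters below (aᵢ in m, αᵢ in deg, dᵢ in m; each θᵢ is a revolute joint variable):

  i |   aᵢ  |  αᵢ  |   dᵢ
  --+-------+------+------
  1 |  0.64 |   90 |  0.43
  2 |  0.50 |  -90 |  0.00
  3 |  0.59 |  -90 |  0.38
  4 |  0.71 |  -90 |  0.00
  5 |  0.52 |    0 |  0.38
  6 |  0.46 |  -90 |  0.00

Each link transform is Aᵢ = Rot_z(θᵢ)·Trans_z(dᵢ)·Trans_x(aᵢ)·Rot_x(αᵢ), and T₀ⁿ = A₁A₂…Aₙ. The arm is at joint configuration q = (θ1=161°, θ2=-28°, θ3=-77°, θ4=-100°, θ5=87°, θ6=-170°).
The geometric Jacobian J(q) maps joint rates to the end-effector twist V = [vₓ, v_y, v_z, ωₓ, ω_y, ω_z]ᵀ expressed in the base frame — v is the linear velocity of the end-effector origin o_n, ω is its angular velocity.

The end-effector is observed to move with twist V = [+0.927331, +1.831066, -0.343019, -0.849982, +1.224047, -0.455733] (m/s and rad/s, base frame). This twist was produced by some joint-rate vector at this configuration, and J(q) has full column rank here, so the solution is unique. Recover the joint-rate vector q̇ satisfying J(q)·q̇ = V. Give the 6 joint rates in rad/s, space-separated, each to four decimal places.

-0.8840 0.1100 0.7760 0.6650 0.8550 0.1040

o_n = [-1.4047, 1.3503, 1.2202]
J₁: ẑ×o_n = [-1.3503, -1.4047, 0.0000], ω = ẑ
J2: z=[0.3256, 0.9455, 0.0000] o=[-0.6051, 0.2084, 0.4300] → [0.7472, -0.2573, 1.1278, 0.3256, 0.9455, 0.0000]
J3: z=[-0.4439, 0.1528, 0.8829] o=[-1.0226, 0.3521, 0.1953] → [-0.7247, 0.1175, -0.3847, -0.4439, 0.1528, 0.8829]
J4: z=[-0.8867, 0.0674, -0.4574] o=[-1.1149, 0.9919, 0.4685] → [0.2146, 0.7992, -0.2983, -0.8867, 0.0674, -0.4574]
J5: z=[0.0504, 0.9975, 0.0493] o=[-1.4412, 0.9772, 1.0989] → [0.1027, -0.0043, -0.0176, 0.0504, 0.9975, 0.0493]
J6: z=[0.0504, 0.9975, 0.0493] o=[-0.9741, 1.3207, 1.3793] → [-0.1601, -0.0132, 0.4310, 0.0504, 0.9975, 0.0493]
q̇ = J⁺·V = [-0.8840, 0.1100, 0.7760, 0.6650, 0.8550, 0.1040]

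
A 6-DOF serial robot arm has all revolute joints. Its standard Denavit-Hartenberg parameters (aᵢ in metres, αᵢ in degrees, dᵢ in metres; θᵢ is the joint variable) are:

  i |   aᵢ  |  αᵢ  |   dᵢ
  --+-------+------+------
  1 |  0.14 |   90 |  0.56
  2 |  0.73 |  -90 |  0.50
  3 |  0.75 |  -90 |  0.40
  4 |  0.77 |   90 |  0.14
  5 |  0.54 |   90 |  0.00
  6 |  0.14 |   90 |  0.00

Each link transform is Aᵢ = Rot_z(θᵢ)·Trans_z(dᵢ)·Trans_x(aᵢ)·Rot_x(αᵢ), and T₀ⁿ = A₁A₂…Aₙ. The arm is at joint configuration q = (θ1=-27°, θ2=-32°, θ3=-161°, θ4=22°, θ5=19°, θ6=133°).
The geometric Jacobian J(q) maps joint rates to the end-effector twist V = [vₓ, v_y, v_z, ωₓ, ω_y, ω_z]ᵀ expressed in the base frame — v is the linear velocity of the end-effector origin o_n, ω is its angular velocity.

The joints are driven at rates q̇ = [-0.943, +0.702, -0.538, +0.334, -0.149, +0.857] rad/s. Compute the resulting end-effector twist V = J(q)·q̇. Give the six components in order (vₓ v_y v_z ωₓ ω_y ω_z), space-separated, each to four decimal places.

-1.1877 2.4925 -0.7598 -0.7750 0.0383 -1.4212

o_n = [-1.2110, -0.9376, 1.1136]
J₁: ẑ×o_n = [0.9376, -1.2110, 0.0000], ω = ẑ
J2: z=[-0.4540, -0.8910, 0.0000] o=[0.1247, -0.0636, 0.5600] → [-0.4933, 0.2513, -0.7934, -0.4540, -0.8910, 0.0000]
J3: z=[0.4722, -0.2406, 0.8480] o=[0.4493, -0.7901, 0.1732] → [-0.1012, -1.8521, -0.4691, 0.4722, -0.2406, 0.8480]
J4: z=[-0.1833, -0.9678, -0.1725] o=[-0.0085, -0.8309, 0.8882] → [-0.2366, 0.2488, -1.1443, -0.1833, -0.9678, -0.1725]
J5: z=[0.1148, -0.1954, 0.9740] o=[-0.7859, -0.8442, 0.9771] → [0.0643, -0.4297, -0.0938, 0.1148, -0.1954, 0.9740]
J6: z=[-0.1446, 0.9667, 0.2109] o=[-1.3166, -0.9333, 1.0218] → [0.0897, 0.0356, -0.1015, -0.1446, 0.9667, 0.2109]
V = J·q̇ = [-1.1877, 2.4925, -0.7598, -0.7750, 0.0383, -1.4212]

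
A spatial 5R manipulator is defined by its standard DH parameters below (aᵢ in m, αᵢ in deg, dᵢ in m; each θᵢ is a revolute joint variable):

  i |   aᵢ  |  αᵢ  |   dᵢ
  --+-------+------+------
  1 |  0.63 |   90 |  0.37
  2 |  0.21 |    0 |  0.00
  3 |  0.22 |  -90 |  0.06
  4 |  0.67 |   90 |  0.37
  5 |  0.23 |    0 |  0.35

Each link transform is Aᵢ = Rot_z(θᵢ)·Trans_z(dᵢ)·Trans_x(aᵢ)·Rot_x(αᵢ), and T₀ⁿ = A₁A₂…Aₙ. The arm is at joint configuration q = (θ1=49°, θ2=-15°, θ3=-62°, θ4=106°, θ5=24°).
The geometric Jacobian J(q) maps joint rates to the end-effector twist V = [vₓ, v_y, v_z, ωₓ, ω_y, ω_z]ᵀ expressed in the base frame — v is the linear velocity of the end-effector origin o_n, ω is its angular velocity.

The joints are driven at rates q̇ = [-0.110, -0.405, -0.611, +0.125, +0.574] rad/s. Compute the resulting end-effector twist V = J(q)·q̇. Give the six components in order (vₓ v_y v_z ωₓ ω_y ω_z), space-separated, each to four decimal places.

o_n = [0.2230, 1.6017, 0.1141]
J₁: ẑ×o_n = [-1.6017, 0.2230, 0.0000], ω = ẑ
J2: z=[0.7547, -0.6561, 0.0000] o=[0.4133, 0.4755, 0.3700] → [0.1679, 0.1931, 0.7251, 0.7547, -0.6561, 0.0000]
J3: z=[0.7547, -0.6561, 0.0000] o=[0.5464, 0.6286, 0.3156] → [0.1322, 0.1521, 0.5223, 0.7547, -0.6561, 0.0000]
J4: z=[0.6392, 0.7354, 0.2250] o=[0.6241, 0.6265, 0.1013] → [-0.2099, -0.0984, 0.9183, 0.6392, 0.7354, 0.2250]
J5: z=[-0.0662, 0.3440, -0.9366] o=[0.3473, 1.2898, 0.3645] → [0.2060, 0.0999, 0.0221, -0.0662, 0.3440, -0.9366]
V = J·q̇ = [0.1194, -0.1506, -0.4853, -0.7249, 0.9560, -0.6195]

0.1194 -0.1506 -0.4853 -0.7249 0.9560 -0.6195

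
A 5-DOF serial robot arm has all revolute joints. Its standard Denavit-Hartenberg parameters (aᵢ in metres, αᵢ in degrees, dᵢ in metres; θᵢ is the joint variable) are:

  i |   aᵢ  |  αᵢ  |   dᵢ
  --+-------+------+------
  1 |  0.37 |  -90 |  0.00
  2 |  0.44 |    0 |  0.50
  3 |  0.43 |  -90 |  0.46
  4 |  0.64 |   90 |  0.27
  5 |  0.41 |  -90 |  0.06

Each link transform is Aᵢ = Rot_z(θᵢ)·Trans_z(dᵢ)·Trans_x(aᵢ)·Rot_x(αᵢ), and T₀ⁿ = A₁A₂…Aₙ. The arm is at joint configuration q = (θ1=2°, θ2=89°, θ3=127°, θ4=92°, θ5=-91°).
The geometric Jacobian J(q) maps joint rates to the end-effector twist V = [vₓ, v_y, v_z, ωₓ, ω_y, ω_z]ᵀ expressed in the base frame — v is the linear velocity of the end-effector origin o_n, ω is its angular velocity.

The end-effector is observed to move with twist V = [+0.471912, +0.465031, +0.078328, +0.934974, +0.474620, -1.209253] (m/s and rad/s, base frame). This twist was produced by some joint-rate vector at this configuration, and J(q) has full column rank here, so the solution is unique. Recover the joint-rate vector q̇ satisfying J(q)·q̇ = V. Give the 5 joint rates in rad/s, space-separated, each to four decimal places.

-0.9250 0.0940 0.3150 0.3290 -0.9370

o_n = [-0.0944, 0.3223, -0.2781]
J₁: ẑ×o_n = [-0.3223, -0.0944, 0.0000], ω = ẑ
J2: z=[-0.0349, 0.9994, 0.0000] o=[0.3698, 0.0129, 0.0000] → [-0.2780, -0.0097, 0.4531, -0.0349, 0.9994, 0.0000]
J3: z=[-0.0349, 0.9994, 0.0000] o=[0.3600, 0.5129, -0.4399] → [0.1617, 0.0056, 0.4608, -0.0349, 0.9994, 0.0000]
J4: z=[0.5874, 0.0205, 0.8090] o=[-0.0037, 0.9605, -0.1872] → [0.5144, -0.0199, -0.3730, 0.5874, 0.0205, 0.8090]
J5: z=[-0.8068, -0.0631, 0.5874] o=[0.1953, 0.3274, 0.0181] → [0.0217, -0.4092, -0.0142, -0.8068, -0.0631, 0.5874]
q̇ = J⁺·V = [-0.9250, 0.0940, 0.3150, 0.3290, -0.9370]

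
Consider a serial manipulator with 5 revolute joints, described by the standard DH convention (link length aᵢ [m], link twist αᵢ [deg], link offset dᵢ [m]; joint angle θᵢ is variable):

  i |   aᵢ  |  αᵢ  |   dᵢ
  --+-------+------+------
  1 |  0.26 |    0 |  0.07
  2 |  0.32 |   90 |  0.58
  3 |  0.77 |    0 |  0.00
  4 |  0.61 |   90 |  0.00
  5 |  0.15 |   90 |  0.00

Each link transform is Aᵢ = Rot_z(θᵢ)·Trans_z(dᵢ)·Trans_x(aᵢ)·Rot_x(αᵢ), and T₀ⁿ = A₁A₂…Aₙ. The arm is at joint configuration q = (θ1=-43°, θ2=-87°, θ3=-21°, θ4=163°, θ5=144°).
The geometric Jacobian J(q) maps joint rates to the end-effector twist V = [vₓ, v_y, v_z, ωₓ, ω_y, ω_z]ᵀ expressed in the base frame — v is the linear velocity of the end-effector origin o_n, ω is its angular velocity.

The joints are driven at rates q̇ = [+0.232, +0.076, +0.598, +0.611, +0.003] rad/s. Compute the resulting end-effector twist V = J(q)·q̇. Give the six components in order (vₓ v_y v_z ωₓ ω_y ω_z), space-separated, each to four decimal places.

0.3058 0.0457 -0.0358 -0.9273 0.7757 0.3104

o_n = [-0.2976, -0.6215, 0.6749]
J₁: ẑ×o_n = [0.6215, -0.2976, 0.0000], ω = ẑ
J2: z=[0.0000, 0.0000, 1.0000] o=[0.1902, -0.1773, 0.0700] → [0.4442, -0.4878, 0.0000, 0.0000, 0.0000, 1.0000]
J3: z=[-0.7660, 0.6428, 0.0000] o=[-0.0155, -0.4225, 0.6500] → [0.0160, 0.0191, 0.3338, -0.7660, 0.6428, 0.0000]
J4: z=[-0.7660, 0.6428, 0.0000] o=[-0.4776, -0.9731, 0.3741] → [0.1934, 0.2305, -0.3851, -0.7660, 0.6428, 0.0000]
J5: z=[-0.3957, -0.4716, 0.7880] o=[-0.1686, -0.6049, 0.7496] → [0.0483, -0.1312, -0.0543, -0.3957, -0.4716, 0.7880]
V = J·q̇ = [0.3058, 0.0457, -0.0358, -0.9273, 0.7757, 0.3104]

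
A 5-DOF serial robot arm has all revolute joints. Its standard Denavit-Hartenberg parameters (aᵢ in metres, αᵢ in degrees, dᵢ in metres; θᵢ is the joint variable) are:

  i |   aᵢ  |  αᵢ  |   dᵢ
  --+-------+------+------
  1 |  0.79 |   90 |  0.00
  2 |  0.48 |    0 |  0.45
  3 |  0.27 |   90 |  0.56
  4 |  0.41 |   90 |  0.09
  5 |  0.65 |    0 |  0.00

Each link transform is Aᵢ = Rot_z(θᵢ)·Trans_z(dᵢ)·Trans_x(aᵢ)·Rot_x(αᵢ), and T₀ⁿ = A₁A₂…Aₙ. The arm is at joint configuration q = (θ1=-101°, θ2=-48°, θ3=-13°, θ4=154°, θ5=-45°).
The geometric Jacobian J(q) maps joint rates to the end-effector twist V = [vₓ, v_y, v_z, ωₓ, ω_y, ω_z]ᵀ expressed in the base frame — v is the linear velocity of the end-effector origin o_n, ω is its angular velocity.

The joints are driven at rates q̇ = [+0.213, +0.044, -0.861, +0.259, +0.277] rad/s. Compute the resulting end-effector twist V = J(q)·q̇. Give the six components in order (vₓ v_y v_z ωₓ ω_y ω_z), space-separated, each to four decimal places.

o_n = [-1.5920, -0.8992, 0.2699]
J₁: ẑ×o_n = [0.8992, -1.5920, 0.0000], ω = ẑ
J2: z=[-0.9816, 0.1908, 0.0000] o=[-0.1507, -0.7755, 0.0000] → [0.0515, 0.2650, 0.3964, -0.9816, 0.1908, 0.0000]
J3: z=[-0.9816, 0.1908, 0.0000] o=[-0.6538, -1.0049, -0.3567] → [0.1196, 0.6151, 0.0752, -0.9816, 0.1908, 0.0000]
J4: z=[0.1669, 0.8586, -0.4848] o=[-1.2284, -1.0265, -0.5929] → [0.8025, 0.0323, 0.3334, 0.1669, 0.8586, -0.4848]
J5: z=[-0.9228, -0.0371, -0.3834] o=[-1.3558, -0.7396, -0.3142] → [-0.0829, 0.6296, 0.1385, -0.9228, -0.0371, -0.3834]
V = J·q̇ = [0.2757, -0.6743, 0.0774, 0.5896, 0.0562, -0.0188]

0.2757 -0.6743 0.0774 0.5896 0.0562 -0.0188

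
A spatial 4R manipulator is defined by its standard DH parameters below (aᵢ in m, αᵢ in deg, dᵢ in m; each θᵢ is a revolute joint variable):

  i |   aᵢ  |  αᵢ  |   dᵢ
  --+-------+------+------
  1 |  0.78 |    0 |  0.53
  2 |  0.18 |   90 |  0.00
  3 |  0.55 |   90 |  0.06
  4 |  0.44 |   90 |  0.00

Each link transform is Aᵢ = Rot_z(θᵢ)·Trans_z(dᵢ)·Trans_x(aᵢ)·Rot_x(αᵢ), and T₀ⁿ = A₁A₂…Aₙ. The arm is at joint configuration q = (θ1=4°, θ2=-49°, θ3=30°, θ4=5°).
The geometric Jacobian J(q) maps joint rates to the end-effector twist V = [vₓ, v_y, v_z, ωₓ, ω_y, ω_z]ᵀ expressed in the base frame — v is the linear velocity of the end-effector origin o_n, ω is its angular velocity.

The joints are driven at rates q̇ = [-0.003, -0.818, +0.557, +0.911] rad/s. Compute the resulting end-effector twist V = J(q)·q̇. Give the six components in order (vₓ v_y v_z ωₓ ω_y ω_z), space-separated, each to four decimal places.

o_n = [1.4411, -0.7476, 1.0242]
J₁: ẑ×o_n = [0.7476, 1.4411, -0.0000], ω = ẑ
J2: z=[0.0000, 0.0000, 1.0000] o=[0.7781, 0.0544, 0.5300] → [0.8020, 0.6630, -0.0000, 0.0000, 0.0000, 1.0000]
J3: z=[-0.7071, -0.7071, 0.0000] o=[0.9054, -0.0729, 0.5300] → [-0.3494, 0.3494, 0.8559, -0.7071, -0.7071, 0.0000]
J4: z=[0.3536, -0.3536, -0.8660] o=[1.1998, -0.4521, 0.8050] → [-0.3334, -0.2865, -0.0192, 0.3536, -0.3536, -0.8660]
V = J·q̇ = [-1.1567, -0.6130, 0.4593, -0.0718, -0.7159, -1.6099]

-1.1567 -0.6130 0.4593 -0.0718 -0.7159 -1.6099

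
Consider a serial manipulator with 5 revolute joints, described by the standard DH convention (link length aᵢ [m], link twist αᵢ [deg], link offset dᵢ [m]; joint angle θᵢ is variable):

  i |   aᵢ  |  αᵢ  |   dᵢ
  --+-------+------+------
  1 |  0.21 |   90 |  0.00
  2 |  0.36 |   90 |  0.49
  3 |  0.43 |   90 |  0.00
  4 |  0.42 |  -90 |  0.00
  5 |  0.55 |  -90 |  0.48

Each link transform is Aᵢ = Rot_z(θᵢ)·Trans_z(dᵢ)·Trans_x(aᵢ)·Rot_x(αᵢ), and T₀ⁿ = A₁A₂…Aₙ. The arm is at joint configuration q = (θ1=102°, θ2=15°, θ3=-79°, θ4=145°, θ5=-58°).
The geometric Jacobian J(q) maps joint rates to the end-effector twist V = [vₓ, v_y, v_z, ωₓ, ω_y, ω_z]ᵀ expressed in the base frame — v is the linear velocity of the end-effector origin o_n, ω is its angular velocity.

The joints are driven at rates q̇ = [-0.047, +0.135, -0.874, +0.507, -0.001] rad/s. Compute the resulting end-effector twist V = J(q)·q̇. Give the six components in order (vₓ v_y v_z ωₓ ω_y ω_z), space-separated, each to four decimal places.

o_n = [0.7949, 0.2103, -0.0608]
J₁: ẑ×o_n = [-0.2103, 0.7949, 0.0000], ω = ẑ
J2: z=[0.9781, 0.2079, 0.0000] o=[-0.0437, 0.2054, 0.0000] → [-0.0127, 0.0595, -0.1696, 0.9781, 0.2079, 0.0000]
J3: z=[-0.0538, 0.2532, -0.9659] o=[0.3633, 0.6474, 0.0932] → [-0.4612, -0.4251, -0.0857, -0.0538, 0.2532, -0.9659]
J4: z=[0.0105, -0.9671, -0.2541] o=[-0.0660, 0.6372, 0.1144] → [0.0610, -0.2169, 0.8281, 0.0105, -0.9671, -0.2541]
J5: z=[0.6168, -0.1937, 0.7629] o=[0.2645, 0.7064, -0.1353] → [0.3640, 0.3587, -0.2032, 0.6168, -0.1937, 0.7629]
V = J·q̇ = [0.4419, 0.2319, 0.4721, 0.1838, -0.6833, 0.6676]

0.4419 0.2319 0.4721 0.1838 -0.6833 0.6676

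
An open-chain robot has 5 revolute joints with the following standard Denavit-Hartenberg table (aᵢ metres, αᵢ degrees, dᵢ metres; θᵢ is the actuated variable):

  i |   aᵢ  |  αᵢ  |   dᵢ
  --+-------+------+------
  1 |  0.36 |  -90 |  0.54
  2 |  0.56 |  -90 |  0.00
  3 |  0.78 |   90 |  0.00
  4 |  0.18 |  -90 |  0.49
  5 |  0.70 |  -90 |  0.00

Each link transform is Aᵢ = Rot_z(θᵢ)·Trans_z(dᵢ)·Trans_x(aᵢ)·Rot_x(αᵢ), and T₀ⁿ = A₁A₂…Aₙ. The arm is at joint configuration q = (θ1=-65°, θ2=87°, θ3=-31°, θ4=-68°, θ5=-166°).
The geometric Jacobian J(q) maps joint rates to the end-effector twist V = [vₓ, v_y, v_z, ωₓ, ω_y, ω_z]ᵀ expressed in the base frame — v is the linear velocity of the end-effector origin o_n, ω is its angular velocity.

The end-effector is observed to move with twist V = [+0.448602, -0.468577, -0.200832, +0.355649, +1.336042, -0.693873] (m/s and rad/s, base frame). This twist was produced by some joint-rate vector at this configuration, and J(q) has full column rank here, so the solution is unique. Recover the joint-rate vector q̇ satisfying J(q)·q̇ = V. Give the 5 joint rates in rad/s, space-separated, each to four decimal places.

-0.3650 -0.0540 0.7860 0.6660 0.7750

o_n = [0.7619, 0.4260, -0.2119]
J₁: ẑ×o_n = [-0.4260, 0.7619, 0.0000], ω = ẑ
J2: z=[0.9063, 0.4226, 0.0000] o=[0.1521, -0.3263, 0.5400] → [-0.3178, 0.6815, 0.4241, 0.9063, 0.4226, 0.0000]
J3: z=[-0.4220, 0.9051, -0.0523] o=[0.1645, -0.3528, -0.0192] → [-0.1336, -0.1126, -0.8694, -0.4220, 0.9051, -0.0523]
J4: z=[0.7655, 0.3867, 0.5143] o=[0.5434, -0.2148, -0.6869] → [-0.1459, -0.2512, 0.4060, 0.7655, 0.3867, 0.5143]
J5: z=[0.2923, 0.5032, -0.8133] o=[1.0217, -0.1644, -0.4839] → [0.6170, 0.1318, 0.3033, 0.2923, 0.5032, -0.8133]
q̇ = J⁺·V = [-0.3650, -0.0540, 0.7860, 0.6660, 0.7750]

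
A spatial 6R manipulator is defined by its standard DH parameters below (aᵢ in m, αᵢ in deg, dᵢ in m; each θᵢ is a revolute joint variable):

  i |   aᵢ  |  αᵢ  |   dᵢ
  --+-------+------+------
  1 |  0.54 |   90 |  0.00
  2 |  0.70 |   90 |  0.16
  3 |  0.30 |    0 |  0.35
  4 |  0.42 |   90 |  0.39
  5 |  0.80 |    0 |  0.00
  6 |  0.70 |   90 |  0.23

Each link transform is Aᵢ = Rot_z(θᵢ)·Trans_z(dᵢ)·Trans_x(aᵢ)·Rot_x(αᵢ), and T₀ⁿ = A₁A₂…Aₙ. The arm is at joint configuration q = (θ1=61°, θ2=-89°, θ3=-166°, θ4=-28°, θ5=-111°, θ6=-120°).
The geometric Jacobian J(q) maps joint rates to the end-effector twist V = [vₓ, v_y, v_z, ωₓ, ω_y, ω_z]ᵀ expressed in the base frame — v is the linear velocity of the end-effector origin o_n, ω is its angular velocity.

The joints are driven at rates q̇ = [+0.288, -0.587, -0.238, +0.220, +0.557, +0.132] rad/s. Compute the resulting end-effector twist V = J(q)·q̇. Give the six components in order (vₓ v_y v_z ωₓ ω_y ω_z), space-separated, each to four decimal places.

0.0970 0.0344 0.3701 0.0814 -0.0212 0.1217

o_n = [0.2145, -0.1003, -0.7719]
J₁: ẑ×o_n = [0.1003, 0.2145, -0.0000], ω = ẑ
J2: z=[0.8746, -0.4848, 0.0000] o=[0.2618, 0.4723, 0.0000] → [0.3742, 0.6751, -0.5237, 0.8746, -0.4848, 0.0000]
J3: z=[-0.4847, -0.8745, -0.0175] o=[0.4077, 0.4054, -0.6999] → [0.0541, -0.0315, 0.0763, -0.4847, -0.8745, -0.0175]
J4: z=[-0.4847, -0.8745, -0.0175] o=[0.1721, 0.1301, -0.4150] → [0.3081, -0.1738, 0.1488, -0.4847, -0.8745, -0.0175]
J5: z=[0.8507, -0.4667, -0.2419] o=[0.0684, -0.2664, -0.0143] → [0.3938, 0.6091, 0.2095, 0.8507, -0.4667, -0.2419]
J6: z=[0.8507, -0.4667, -0.2419] o=[0.3722, 0.4245, -0.2794] → [0.1029, 0.4571, -0.5201, 0.8507, -0.4667, -0.2419]
V = J·q̇ = [0.0970, 0.0344, 0.3701, 0.0814, -0.0212, 0.1217]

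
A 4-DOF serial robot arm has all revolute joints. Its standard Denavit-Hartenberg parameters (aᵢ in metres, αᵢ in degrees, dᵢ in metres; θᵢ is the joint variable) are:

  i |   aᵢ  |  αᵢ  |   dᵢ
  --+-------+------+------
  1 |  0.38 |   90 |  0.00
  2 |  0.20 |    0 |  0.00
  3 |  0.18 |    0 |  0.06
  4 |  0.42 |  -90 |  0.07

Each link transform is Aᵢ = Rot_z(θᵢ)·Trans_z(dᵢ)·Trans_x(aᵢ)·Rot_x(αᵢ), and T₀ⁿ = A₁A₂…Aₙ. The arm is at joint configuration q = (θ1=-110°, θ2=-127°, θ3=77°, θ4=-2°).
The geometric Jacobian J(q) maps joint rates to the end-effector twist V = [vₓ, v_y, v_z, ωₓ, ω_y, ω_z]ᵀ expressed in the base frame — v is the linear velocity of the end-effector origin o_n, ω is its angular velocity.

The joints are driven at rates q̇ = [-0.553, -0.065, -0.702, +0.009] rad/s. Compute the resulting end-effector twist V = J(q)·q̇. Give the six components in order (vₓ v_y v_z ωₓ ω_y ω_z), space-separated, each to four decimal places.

-0.1793 0.5323 -0.2769 0.7123 -0.2593 -0.5530

o_n = [-0.3390, -0.5512, -0.6286]
J₁: ẑ×o_n = [0.5512, -0.3390, 0.0000], ω = ẑ
J2: z=[-0.9397, 0.3420, 0.0000] o=[-0.1300, -0.3571, 0.0000] → [-0.2150, -0.5907, 0.2539, -0.9397, 0.3420, 0.0000]
J3: z=[-0.9397, 0.3420, 0.0000] o=[-0.0888, -0.2440, -0.1597] → [-0.1604, -0.4406, 0.3743, -0.9397, 0.3420, 0.0000]
J4: z=[-0.9397, 0.3420, 0.0000] o=[-0.1848, -0.3322, -0.2976] → [-0.1132, -0.3110, 0.2586, -0.9397, 0.3420, 0.0000]
V = J·q̇ = [-0.1793, 0.5323, -0.2769, 0.7123, -0.2593, -0.5530]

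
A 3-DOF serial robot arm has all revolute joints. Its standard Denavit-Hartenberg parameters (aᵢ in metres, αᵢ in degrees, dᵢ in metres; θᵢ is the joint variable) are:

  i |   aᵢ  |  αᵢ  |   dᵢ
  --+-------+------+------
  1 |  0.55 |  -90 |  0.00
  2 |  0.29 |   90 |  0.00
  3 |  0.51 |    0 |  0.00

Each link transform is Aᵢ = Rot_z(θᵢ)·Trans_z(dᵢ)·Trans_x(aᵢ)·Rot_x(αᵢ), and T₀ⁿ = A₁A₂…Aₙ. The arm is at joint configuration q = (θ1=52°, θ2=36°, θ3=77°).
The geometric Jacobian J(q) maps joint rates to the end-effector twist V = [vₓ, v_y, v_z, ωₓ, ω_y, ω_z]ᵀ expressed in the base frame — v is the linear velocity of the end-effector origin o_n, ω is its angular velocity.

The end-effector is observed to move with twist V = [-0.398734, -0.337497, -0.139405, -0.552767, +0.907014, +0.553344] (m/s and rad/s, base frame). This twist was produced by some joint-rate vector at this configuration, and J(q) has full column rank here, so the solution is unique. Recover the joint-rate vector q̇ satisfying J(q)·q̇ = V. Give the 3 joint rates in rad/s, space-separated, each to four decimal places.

o_n = [0.1486, 0.9974, -0.2379]
J₁: ẑ×o_n = [-0.9974, 0.1486, 0.0000], ω = ẑ
J2: z=[-0.7880, 0.6157, 0.0000] o=[0.3386, 0.4334, 0.0000] → [-0.1465, -0.1875, -0.3274, -0.7880, 0.6157, 0.0000]
J3: z=[0.3619, 0.4632, 0.8090] o=[0.4831, 0.6183, -0.1705] → [-0.3379, -0.2462, 0.2921, 0.3619, 0.4632, 0.8090]
q̇ = J⁺·V = [0.0380, 0.9940, 0.6370]

0.0380 0.9940 0.6370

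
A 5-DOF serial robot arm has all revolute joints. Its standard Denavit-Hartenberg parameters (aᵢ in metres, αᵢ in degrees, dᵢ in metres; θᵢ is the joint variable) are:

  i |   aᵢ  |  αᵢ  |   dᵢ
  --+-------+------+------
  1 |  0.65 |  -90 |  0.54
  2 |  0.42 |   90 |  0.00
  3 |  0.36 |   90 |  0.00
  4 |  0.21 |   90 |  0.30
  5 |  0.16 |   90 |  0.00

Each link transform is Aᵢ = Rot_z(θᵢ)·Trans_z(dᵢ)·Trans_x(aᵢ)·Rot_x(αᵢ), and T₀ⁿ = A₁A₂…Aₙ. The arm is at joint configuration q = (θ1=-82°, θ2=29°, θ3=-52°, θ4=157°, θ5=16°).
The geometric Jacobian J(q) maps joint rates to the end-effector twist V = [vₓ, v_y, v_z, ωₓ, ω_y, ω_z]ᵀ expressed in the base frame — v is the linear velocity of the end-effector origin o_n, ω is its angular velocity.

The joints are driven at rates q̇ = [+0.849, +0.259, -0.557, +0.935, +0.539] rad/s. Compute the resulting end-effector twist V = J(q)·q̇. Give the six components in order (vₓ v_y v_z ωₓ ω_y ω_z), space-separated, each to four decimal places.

o_n = [-0.1093, -0.8865, 0.5847]
J₁: ẑ×o_n = [0.8865, -0.1093, 0.0000], ω = ẑ
J2: z=[0.9903, 0.1392, 0.0000] o=[0.0905, -0.6437, 0.5400] → [0.0062, -0.0442, -0.2126, 0.9903, 0.1392, 0.0000]
J3: z=[0.0675, -0.4801, 0.8746] o=[0.1416, -1.0074, 0.3364] → [-0.2250, -0.2362, -0.1123, 0.0675, -0.4801, 0.8746]
J4: z=[-0.7056, 0.5968, 0.3820] o=[-0.1124, -1.2389, 0.2289] → [0.0777, 0.2522, -0.2505, -0.7056, 0.5968, 0.3820]
J5: z=[-0.2135, -0.6931, 0.6885] o=[-0.1821, -0.9750, 0.4730] → [-0.1383, 0.0740, 0.0316, -0.2135, -0.6931, 0.6885]
V = J·q̇ = [0.8776, 0.3029, -0.2097, -0.5559, 0.4879, 1.0901]

0.8776 0.3029 -0.2097 -0.5559 0.4879 1.0901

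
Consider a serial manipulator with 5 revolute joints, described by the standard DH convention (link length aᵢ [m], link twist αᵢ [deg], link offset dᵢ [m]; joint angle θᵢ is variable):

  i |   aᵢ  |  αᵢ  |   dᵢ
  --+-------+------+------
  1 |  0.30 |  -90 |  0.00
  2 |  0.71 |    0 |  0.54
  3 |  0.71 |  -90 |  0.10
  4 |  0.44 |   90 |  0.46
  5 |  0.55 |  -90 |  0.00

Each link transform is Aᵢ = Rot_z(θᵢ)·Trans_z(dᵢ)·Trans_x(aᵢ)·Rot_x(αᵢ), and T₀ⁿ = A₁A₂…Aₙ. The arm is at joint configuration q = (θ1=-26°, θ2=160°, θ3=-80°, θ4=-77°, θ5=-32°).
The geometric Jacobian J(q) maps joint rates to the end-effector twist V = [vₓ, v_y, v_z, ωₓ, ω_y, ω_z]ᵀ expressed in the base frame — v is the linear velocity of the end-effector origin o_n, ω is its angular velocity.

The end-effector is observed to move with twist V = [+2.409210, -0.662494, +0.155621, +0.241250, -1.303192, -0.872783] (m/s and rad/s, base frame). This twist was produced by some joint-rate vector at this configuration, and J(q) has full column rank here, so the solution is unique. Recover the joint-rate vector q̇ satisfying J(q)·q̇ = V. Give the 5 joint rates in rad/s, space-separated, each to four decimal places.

-0.8950 -0.7980 -0.2410 -0.7800 -0.1180

o_n = [0.3312, 1.5332, -1.1721]
J₁: ẑ×o_n = [-1.5332, 0.3312, 0.0000], ω = ẑ
J2: z=[0.4384, 0.8988, 0.0000] o=[0.2696, -0.1315, 0.0000] → [-1.0535, 0.5138, 0.6745, 0.4384, 0.8988, 0.0000]
J3: z=[0.4384, 0.8988, 0.0000] o=[-0.0933, 0.6463, -0.2428] → [-0.8352, 0.4074, 0.0073, 0.4384, 0.8988, 0.0000]
J4: z=[-0.8851, 0.4317, -0.1736] o=[0.0613, 0.6821, -0.9420] → [0.0485, -0.2505, -0.8698, -0.8851, 0.4317, -0.1736]
J5: z=[-0.0535, 0.2764, 0.9596] o=[-0.1424, 1.2585, -1.1194] → [-0.2781, 0.4516, -0.1456, -0.0535, 0.2764, 0.9596]
q̇ = J⁺·V = [-0.8950, -0.7980, -0.2410, -0.7800, -0.1180]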